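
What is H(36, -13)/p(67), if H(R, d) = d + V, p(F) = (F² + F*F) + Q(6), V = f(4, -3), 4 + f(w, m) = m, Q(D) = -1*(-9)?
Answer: -20/8987 ≈ -0.0022254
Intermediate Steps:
Q(D) = 9
f(w, m) = -4 + m
V = -7 (V = -4 - 3 = -7)
p(F) = 9 + 2*F² (p(F) = (F² + F*F) + 9 = (F² + F²) + 9 = 2*F² + 9 = 9 + 2*F²)
H(R, d) = -7 + d (H(R, d) = d - 7 = -7 + d)
H(36, -13)/p(67) = (-7 - 13)/(9 + 2*67²) = -20/(9 + 2*4489) = -20/(9 + 8978) = -20/8987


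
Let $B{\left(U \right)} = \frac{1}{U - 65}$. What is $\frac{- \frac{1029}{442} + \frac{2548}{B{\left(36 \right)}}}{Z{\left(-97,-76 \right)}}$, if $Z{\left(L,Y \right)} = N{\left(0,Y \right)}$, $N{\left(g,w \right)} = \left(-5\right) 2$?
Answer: $\frac{32661293}{4420} \approx 7389.4$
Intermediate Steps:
$N{\left(g,w \right)} = -10$
$B{\left(U \right)} = \frac{1}{-65 + U}$
$Z{\left(L,Y \right)} = -10$
$\frac{- \frac{1029}{442} + \frac{2548}{B{\left(36 \right)}}}{Z{\left(-97,-76 \right)}} = \frac{- \frac{1029}{442} + \frac{2548}{\frac{1}{-65 + 36}}}{-10} = \left(\left(-1029\right) \frac{1}{442} + \frac{2548}{\frac{1}{-29}}\right) \left(- \frac{1}{10}\right) = \left(- \frac{1029}{442} + \frac{2548}{- \frac{1}{29}}\right) \left(- \frac{1}{10}\right) = \left(- \frac{1029}{442} + 2548 \left(-29\right)\right) \left(- \frac{1}{10}\right) = \left(- \frac{1029}{442} - 73892\right) \left(- \frac{1}{10}\right) = \left(- \frac{32661293}{442}\right) \left(- \frac{1}{10}\right) = \frac{32661293}{4420}$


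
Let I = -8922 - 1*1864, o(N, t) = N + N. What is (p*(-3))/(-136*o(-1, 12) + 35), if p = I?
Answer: 32358/307 ≈ 105.40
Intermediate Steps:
o(N, t) = 2*N
I = -10786 (I = -8922 - 1864 = -10786)
p = -10786
(p*(-3))/(-136*o(-1, 12) + 35) = (-10786*(-3))/(-272*(-1) + 35) = 32358/(-136*(-2) + 35) = 32358/(272 + 35) = 32358/307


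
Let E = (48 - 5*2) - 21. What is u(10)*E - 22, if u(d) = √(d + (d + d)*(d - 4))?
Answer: -22 + 17*√130 ≈ 171.83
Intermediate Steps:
E = 17 (E = (48 - 10) - 21 = 38 - 21 = 17)
u(d) = √(d + 2*d*(-4 + d)) (u(d) = √(d + (2*d)*(-4 + d)) = √(d + 2*d*(-4 + d)))
u(10)*E - 22 = √(10*(-7 + 2*10))*17 - 22 = √(10*(-7 + 20))*17 - 22 = √(10*13)*17 - 22 = √130*17 - 22 = 17*√130 - 22 = -22 + 17*√130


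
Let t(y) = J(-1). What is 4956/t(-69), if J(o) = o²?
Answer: 4956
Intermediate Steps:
t(y) = 1 (t(y) = (-1)² = 1)
4956/t(-69) = 4956/1 = 4956*1 = 4956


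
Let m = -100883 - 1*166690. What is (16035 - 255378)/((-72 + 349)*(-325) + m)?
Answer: 239343/357598 ≈ 0.66931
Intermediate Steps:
m = -267573 (m = -100883 - 166690 = -267573)
(16035 - 255378)/((-72 + 349)*(-325) + m) = (16035 - 255378)/((-72 + 349)*(-325) - 267573) = -239343/(277*(-325) - 267573) = -239343/(-90025 - 267573) = -239343/(-357598) = -239343*(-1/357598) = 239343/357598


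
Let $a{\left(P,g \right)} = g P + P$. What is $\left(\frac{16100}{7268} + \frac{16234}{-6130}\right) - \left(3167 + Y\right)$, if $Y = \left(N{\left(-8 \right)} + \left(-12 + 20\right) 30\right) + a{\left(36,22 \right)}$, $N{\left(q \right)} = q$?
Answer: $- \frac{1023609513}{242135} \approx -4227.4$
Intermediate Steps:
$a{\left(P,g \right)} = P + P g$ ($a{\left(P,g \right)} = P g + P = P + P g$)
$Y = 1060$ ($Y = \left(-8 + \left(-12 + 20\right) 30\right) + 36 \left(1 + 22\right) = \left(-8 + 8 \cdot 30\right) + 36 \cdot 23 = \left(-8 + 240\right) + 828 = 232 + 828 = 1060$)
$\left(\frac{16100}{7268} + \frac{16234}{-6130}\right) - \left(3167 + Y\right) = \left(\frac{16100}{7268} + \frac{16234}{-6130}\right) - \left(3167 + 1060\right) = \left(16100 \cdot \frac{1}{7268} + 16234 \left(- \frac{1}{6130}\right)\right) - 4227 = \left(\frac{175}{79} - \frac{8117}{3065}\right) - 4227 = - \frac{104868}{242135} - 4227 = - \frac{1023609513}{242135}$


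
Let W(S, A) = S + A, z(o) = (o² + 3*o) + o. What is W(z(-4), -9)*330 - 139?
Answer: -3109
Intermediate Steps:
z(o) = o² + 4*o
W(S, A) = A + S
W(z(-4), -9)*330 - 139 = (-9 - 4*(4 - 4))*330 - 139 = (-9 - 4*0)*330 - 139 = (-9 + 0)*330 - 139 = -9*330 - 139 = -2970 - 139 = -3109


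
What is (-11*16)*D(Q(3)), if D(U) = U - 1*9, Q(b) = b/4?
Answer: 1452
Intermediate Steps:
Q(b) = b/4 (Q(b) = b*(¼) = b/4)
D(U) = -9 + U (D(U) = U - 9 = -9 + U)
(-11*16)*D(Q(3)) = (-11*16)*(-9 + (¼)*3) = -176*(-9 + ¾) = -176*(-33/4) = 1452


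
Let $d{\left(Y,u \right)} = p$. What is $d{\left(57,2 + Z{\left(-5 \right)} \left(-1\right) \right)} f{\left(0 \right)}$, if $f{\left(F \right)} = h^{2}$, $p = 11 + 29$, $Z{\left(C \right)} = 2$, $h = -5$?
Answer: $1000$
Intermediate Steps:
$p = 40$
$d{\left(Y,u \right)} = 40$
$f{\left(F \right)} = 25$ ($f{\left(F \right)} = \left(-5\right)^{2} = 25$)
$d{\left(57,2 + Z{\left(-5 \right)} \left(-1\right) \right)} f{\left(0 \right)} = 40 \cdot 25 = 1000$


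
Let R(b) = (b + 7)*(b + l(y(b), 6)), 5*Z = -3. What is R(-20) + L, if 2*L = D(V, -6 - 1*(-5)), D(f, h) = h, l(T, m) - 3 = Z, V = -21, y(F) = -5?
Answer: 2283/10 ≈ 228.30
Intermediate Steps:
Z = -3/5 (Z = (1/5)*(-3) = -3/5 ≈ -0.60000)
l(T, m) = 12/5 (l(T, m) = 3 - 3/5 = 12/5)
R(b) = (7 + b)*(12/5 + b) (R(b) = (b + 7)*(b + 12/5) = (7 + b)*(12/5 + b))
L = -1/2 (L = (-6 - 1*(-5))/2 = (-6 + 5)/2 = (1/2)*(-1) = -1/2 ≈ -0.50000)
R(-20) + L = (84/5 + (-20)**2 + (47/5)*(-20)) - 1/2 = (84/5 + 400 - 188) - 1/2 = 1144/5 - 1/2 = 2283/10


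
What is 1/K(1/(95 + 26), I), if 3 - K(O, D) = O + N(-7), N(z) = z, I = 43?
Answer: 121/1209 ≈ 0.10008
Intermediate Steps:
K(O, D) = 10 - O (K(O, D) = 3 - (O - 7) = 3 - (-7 + O) = 3 + (7 - O) = 10 - O)
1/K(1/(95 + 26), I) = 1/(10 - 1/(95 + 26)) = 1/(10 - 1/121) = 1/(1209/121) = 121/1209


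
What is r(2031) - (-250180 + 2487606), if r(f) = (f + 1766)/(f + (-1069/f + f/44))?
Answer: -415212695682926/185576209 ≈ -2.2374e+6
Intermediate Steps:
r(f) = (1766 + f)/(-1069/f + 45*f/44) (r(f) = (1766 + f)/(f + (-1069/f + f*(1/44))) = (1766 + f)/(f + (-1069/f + f/44)) = (1766 + f)/(-1069/f + 45*f/44))
r(2031) - (-250180 + 2487606) = 44*2031*(1766 + 2031)/(-47036 + 45*2031²) - (-250180 + 2487606) = 44*2031*3797/(-47036 + 45*4124961) - 1*2237426 = 44*2031*3797/(-47036 + 185623245) - 2237426 = 44*2031*3797/185576209 - 2237426 = 44*2031*(1/185576209)*3797 - 2237426 = 339315108/185576209 - 2237426 = -415212695682926/185576209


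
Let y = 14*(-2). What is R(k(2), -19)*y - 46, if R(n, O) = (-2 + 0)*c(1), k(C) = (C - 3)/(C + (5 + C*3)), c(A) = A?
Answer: 10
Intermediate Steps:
k(C) = (-3 + C)/(5 + 4*C) (k(C) = (-3 + C)/(C + (5 + 3*C)) = (-3 + C)/(5 + 4*C))
R(n, O) = -2 (R(n, O) = (-2 + 0)*1 = -2*1 = -2)
y = -28
R(k(2), -19)*y - 46 = -2*(-28) - 46 = 56 - 46 = 10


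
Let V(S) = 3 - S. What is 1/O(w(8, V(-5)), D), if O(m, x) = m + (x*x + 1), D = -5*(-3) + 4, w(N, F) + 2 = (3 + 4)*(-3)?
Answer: 1/339 ≈ 0.0029499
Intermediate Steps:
w(N, F) = -23 (w(N, F) = -2 + (3 + 4)*(-3) = -2 + 7*(-3) = -2 - 21 = -23)
D = 19 (D = 15 + 4 = 19)
O(m, x) = 1 + m + x² (O(m, x) = m + (x² + 1) = m + (1 + x²) = 1 + m + x²)
1/O(w(8, V(-5)), D) = 1/(1 - 23 + 19²) = 1/(1 - 23 + 361) = 1/339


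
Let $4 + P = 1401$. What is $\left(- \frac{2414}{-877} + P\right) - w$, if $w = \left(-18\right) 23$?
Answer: $\frac{1590661}{877} \approx 1813.8$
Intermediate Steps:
$P = 1397$ ($P = -4 + 1401 = 1397$)
$w = -414$
$\left(- \frac{2414}{-877} + P\right) - w = \left(- \frac{2414}{-877} + 1397\right) - -414 = \left(\left(-2414\right) \left(- \frac{1}{877}\right) + 1397\right) + 414 = \left(\frac{2414}{877} + 1397\right) + 414 = \frac{1227583}{877} + 414 = \frac{1590661}{877}$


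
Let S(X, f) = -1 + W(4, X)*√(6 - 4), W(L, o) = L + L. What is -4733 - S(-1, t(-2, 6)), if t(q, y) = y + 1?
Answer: -4732 - 8*√2 ≈ -4743.3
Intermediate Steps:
W(L, o) = 2*L
t(q, y) = 1 + y
S(X, f) = -1 + 8*√2 (S(X, f) = -1 + (2*4)*√(6 - 4) = -1 + 8*√2)
-4733 - S(-1, t(-2, 6)) = -4733 - (-1 + 8*√2) = -4733 + (1 - 8*√2) = -4732 - 8*√2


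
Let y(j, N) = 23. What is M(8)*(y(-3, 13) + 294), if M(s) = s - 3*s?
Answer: -5072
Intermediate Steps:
M(s) = -2*s
M(8)*(y(-3, 13) + 294) = (-2*8)*(23 + 294) = -16*317 = -5072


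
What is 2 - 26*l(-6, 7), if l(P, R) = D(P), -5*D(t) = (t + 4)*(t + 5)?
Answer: 62/5 ≈ 12.400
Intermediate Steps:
D(t) = -(4 + t)*(5 + t)/5 (D(t) = -(t + 4)*(t + 5)/5 = -(4 + t)*(5 + t)/5)
l(P, R) = -4 - 9*P/5 - P²/5
2 - 26*l(-6, 7) = 2 - 26*(-4 - 9/5*(-6) - ⅕*(-6)²) = 2 - 26*(-4 + 54/5 - ⅕*36) = 2 - 26*(-4 + 54/5 - 36/5) = 2 - 26*(-⅖) = 2 + 52/5 = 62/5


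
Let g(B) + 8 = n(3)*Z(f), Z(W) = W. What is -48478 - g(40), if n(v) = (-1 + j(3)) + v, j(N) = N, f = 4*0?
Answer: -48470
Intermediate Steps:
f = 0
n(v) = 2 + v (n(v) = (-1 + 3) + v = 2 + v)
g(B) = -8 (g(B) = -8 + (2 + 3)*0 = -8 + 5*0 = -8 + 0 = -8)
-48478 - g(40) = -48478 - 1*(-8) = -48478 + 8 = -48470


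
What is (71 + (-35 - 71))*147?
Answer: -5145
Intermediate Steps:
(71 + (-35 - 71))*147 = (71 - 106)*147 = -35*147 = -5145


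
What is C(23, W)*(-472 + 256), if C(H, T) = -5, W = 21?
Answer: 1080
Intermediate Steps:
C(23, W)*(-472 + 256) = -5*(-472 + 256) = -5*(-216) = 1080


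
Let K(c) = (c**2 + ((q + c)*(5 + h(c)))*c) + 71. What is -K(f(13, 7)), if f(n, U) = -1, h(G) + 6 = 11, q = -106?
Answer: -1142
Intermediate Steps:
h(G) = 5 (h(G) = -6 + 11 = 5)
K(c) = 71 + c**2 + c*(-1060 + 10*c) (K(c) = (c**2 + ((-106 + c)*(5 + 5))*c) + 71 = (c**2 + ((-106 + c)*10)*c) + 71 = (c**2 + (-1060 + 10*c)*c) + 71 = (c**2 + c*(-1060 + 10*c)) + 71 = 71 + c**2 + c*(-1060 + 10*c))
-K(f(13, 7)) = -(71 - 1060*(-1) + 11*(-1)**2) = -(71 + 1060 + 11*1) = -(71 + 1060 + 11) = -1*1142 = -1142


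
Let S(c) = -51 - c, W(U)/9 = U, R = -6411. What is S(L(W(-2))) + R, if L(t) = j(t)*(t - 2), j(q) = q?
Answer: -6822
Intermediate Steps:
W(U) = 9*U
L(t) = t*(-2 + t) (L(t) = t*(t - 2) = t*(-2 + t))
S(L(W(-2))) + R = (-51 - 9*(-2)*(-2 + 9*(-2))) - 6411 = (-51 - (-18)*(-2 - 18)) - 6411 = (-51 - (-18)*(-20)) - 6411 = (-51 - 1*360) - 6411 = (-51 - 360) - 6411 = -411 - 6411 = -6822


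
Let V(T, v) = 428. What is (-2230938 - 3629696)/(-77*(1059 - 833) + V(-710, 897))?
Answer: 2930317/8487 ≈ 345.27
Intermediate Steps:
(-2230938 - 3629696)/(-77*(1059 - 833) + V(-710, 897)) = (-2230938 - 3629696)/(-77*(1059 - 833) + 428) = -5860634/(-77*226 + 428) = -5860634/(-17402 + 428) = -5860634/(-16974) = -5860634*(-1/16974) = 2930317/8487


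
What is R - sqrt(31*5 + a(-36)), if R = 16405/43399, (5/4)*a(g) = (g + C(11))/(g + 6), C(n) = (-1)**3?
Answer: 16405/43399 - sqrt(35097)/15 ≈ -12.111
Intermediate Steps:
C(n) = -1
a(g) = 4*(-1 + g)/(5*(6 + g)) (a(g) = 4*((g - 1)/(g + 6))/5 = 4*((-1 + g)/(6 + g))/5 = 4*(-1 + g)/(5*(6 + g)))
R = 16405/43399 (R = 16405*(1/43399) = 16405/43399 ≈ 0.37800)
R - sqrt(31*5 + a(-36)) = 16405/43399 - sqrt(31*5 + 4*(-1 - 36)/(5*(6 - 36))) = 16405/43399 - sqrt(155 + (4/5)*(-37)/(-30)) = 16405/43399 - sqrt(155 + (4/5)*(-1/30)*(-37)) = 16405/43399 - sqrt(155 + 74/75) = 16405/43399 - sqrt(11699/75) = 16405/43399 - sqrt(35097)/15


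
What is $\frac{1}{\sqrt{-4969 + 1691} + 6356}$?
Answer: $\frac{3178}{20201007} - \frac{i \sqrt{3278}}{40402014} \approx 0.00015732 - 1.4171 \cdot 10^{-6} i$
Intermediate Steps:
$\frac{1}{\sqrt{-4969 + 1691} + 6356} = \frac{1}{\sqrt{-3278} + 6356} = \frac{1}{i \sqrt{3278} + 6356} = \frac{1}{6356 + i \sqrt{3278}}$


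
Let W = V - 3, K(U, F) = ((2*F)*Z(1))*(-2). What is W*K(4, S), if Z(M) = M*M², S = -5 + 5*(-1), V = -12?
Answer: -600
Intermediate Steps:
S = -10 (S = -5 - 5 = -10)
Z(M) = M³
K(U, F) = -4*F (K(U, F) = ((2*F)*1³)*(-2) = ((2*F)*1)*(-2) = (2*F)*(-2) = -4*F)
W = -15 (W = -12 - 3 = -15)
W*K(4, S) = -(-60)*(-10) = -15*40 = -600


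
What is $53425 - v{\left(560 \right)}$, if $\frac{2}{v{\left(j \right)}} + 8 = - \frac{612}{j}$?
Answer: $\frac{68010305}{1273} \approx 53425.0$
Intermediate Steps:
$v{\left(j \right)} = \frac{2}{-8 - \frac{612}{j}}$
$53425 - v{\left(560 \right)} = 53425 - \left(-1\right) 560 \frac{1}{306 + 4 \cdot 560} = 53425 - \left(-1\right) 560 \frac{1}{306 + 2240} = 53425 - \left(-1\right) 560 \cdot \frac{1}{2546} = 53425 - - \frac{280}{1273} = 53425 + \frac{280}{1273} = \frac{68010305}{1273}$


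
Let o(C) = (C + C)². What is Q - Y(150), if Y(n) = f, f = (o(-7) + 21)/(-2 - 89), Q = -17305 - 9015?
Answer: -342129/13 ≈ -26318.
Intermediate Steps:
Q = -26320
o(C) = 4*C² (o(C) = (2*C)² = 4*C²)
f = -31/13 (f = (4*(-7)² + 21)/(-2 - 89) = (4*49 + 21)/(-91) = (196 + 21)*(-1/91) = 217*(-1/91) = -31/13 ≈ -2.3846)
Y(n) = -31/13
Q - Y(150) = -26320 - 1*(-31/13) = -26320 + 31/13 = -342129/13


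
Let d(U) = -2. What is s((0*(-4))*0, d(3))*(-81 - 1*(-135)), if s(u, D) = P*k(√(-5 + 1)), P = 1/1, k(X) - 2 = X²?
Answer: -108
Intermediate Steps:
k(X) = 2 + X²
P = 1
s(u, D) = -2 (s(u, D) = 1*(2 + (√(-5 + 1))²) = 1*(2 + (√(-4))²) = 1*(2 + (2*I)²) = 1*(2 - 4) = 1*(-2) = -2)
s((0*(-4))*0, d(3))*(-81 - 1*(-135)) = -2*(-81 - 1*(-135)) = -2*(-81 + 135) = -2*54 = -108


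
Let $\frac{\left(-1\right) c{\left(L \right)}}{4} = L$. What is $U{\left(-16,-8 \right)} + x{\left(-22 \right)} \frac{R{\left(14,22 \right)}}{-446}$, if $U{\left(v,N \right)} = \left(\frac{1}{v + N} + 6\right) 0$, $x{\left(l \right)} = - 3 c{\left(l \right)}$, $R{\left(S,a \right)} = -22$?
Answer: $- \frac{2904}{223} \approx -13.022$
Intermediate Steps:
$c{\left(L \right)} = - 4 L$
$x{\left(l \right)} = 12 l$ ($x{\left(l \right)} = - 3 \left(- 4 l\right) = 12 l$)
$U{\left(v,N \right)} = 0$ ($U{\left(v,N \right)} = \left(\frac{1}{N + v} + 6\right) 0 = \left(6 + \frac{1}{N + v}\right) 0 = 0$)
$U{\left(-16,-8 \right)} + x{\left(-22 \right)} \frac{R{\left(14,22 \right)}}{-446} = 0 + 12 \left(-22\right) \left(- \frac{22}{-446}\right) = 0 - 264 \left(\left(-22\right) \left(- \frac{1}{446}\right)\right) = 0 - \frac{2904}{223} = - \frac{2904}{223}$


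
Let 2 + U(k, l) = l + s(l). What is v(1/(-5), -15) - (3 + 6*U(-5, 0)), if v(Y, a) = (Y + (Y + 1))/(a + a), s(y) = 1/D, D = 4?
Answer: 187/25 ≈ 7.4800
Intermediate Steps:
s(y) = ¼ (s(y) = 1/4 = ¼)
U(k, l) = -7/4 + l (U(k, l) = -2 + (l + ¼) = -2 + (¼ + l) = -7/4 + l)
v(Y, a) = (1 + 2*Y)/(2*a) (v(Y, a) = (Y + (1 + Y))/((2*a)) = (1 + 2*Y)*(1/(2*a)) = (1 + 2*Y)/(2*a))
v(1/(-5), -15) - (3 + 6*U(-5, 0)) = (½ + 1/(-5))/(-15) - (3 + 6*(-7/4 + 0)) = -(½ - ⅕)/15 - (3 + 6*(-7/4)) = -1/15*3/10 - (3 - 21/2) = -1/50 - 1*(-15/2) = -1/50 + 15/2 = 187/25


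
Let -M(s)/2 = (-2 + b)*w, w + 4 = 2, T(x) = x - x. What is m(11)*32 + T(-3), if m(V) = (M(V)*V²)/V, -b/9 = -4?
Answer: 47872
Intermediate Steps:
b = 36 (b = -9*(-4) = 36)
T(x) = 0
w = -2 (w = -4 + 2 = -2)
M(s) = 136 (M(s) = -2*(-2 + 36)*(-2) = -68*(-2) = -2*(-68) = 136)
m(V) = 136*V (m(V) = (136*V²)/V = 136*V)
m(11)*32 + T(-3) = (136*11)*32 + 0 = 1496*32 + 0 = 47872 + 0 = 47872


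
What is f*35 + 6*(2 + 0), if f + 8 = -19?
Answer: -933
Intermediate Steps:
f = -27 (f = -8 - 19 = -27)
f*35 + 6*(2 + 0) = -27*35 + 6*(2 + 0) = -945 + 6*2 = -945 + 12 = -933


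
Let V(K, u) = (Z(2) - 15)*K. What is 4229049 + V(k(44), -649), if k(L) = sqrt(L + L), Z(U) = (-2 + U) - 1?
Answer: 4229049 - 32*sqrt(22) ≈ 4.2289e+6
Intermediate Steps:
Z(U) = -3 + U
k(L) = sqrt(2)*sqrt(L) (k(L) = sqrt(2*L) = sqrt(2)*sqrt(L))
V(K, u) = -16*K (V(K, u) = ((-3 + 2) - 15)*K = (-1 - 15)*K = -16*K)
4229049 + V(k(44), -649) = 4229049 - 16*sqrt(2)*sqrt(44) = 4229049 - 16*sqrt(2)*2*sqrt(11) = 4229049 - 32*sqrt(22)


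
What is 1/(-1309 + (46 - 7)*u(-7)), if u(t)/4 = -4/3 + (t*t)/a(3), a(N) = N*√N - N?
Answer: 81/1603393 + 1274*√3/4810179 ≈ 0.00050926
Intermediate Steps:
a(N) = N^(3/2) - N
u(t) = -16/3 + 4*t²/(-3 + 3*√3) (u(t) = 4*(-4/3 + (t*t)/(3^(3/2) - 1*3)) = 4*(-4*⅓ + t²/(3*√3 - 3)) = 4*(-4/3 + t²/(-3 + 3*√3)) = -16/3 + 4*t²/(-3 + 3*√3))
1/(-1309 + (46 - 7)*u(-7)) = 1/(-1309 + (46 - 7)*(-16/3 + (⅔)*(-7)² + (⅔)*√3*(-7)²)) = 1/(-1309 + 39*(-16/3 + (⅔)*49 + (⅔)*√3*49)) = 1/(-1309 + 39*(-16/3 + 98/3 + 98*√3/3)) = 1/(-1309 + 39*(82/3 + 98*√3/3)) = 1/(-1309 + (1066 + 1274*√3)) = 1/(-243 + 1274*√3)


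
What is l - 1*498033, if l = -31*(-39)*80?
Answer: -401313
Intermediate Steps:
l = 96720 (l = 1209*80 = 96720)
l - 1*498033 = 96720 - 1*498033 = 96720 - 498033 = -401313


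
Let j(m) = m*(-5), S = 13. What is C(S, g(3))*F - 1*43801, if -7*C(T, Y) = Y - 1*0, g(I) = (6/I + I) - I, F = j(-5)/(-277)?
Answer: -84930089/1939 ≈ -43801.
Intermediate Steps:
j(m) = -5*m
F = -25/277 (F = -5*(-5)/(-277) = 25*(-1/277) = -25/277 ≈ -0.090253)
g(I) = 6/I (g(I) = (I + 6/I) - I = 6/I)
C(T, Y) = -Y/7 (C(T, Y) = -(Y - 1*0)/7 = -(Y + 0)/7 = -Y/7)
C(S, g(3))*F - 1*43801 = -6/(7*3)*(-25/277) - 1*43801 = -6/(7*3)*(-25/277) - 43801 = -1/7*2*(-25/277) - 43801 = -2/7*(-25/277) - 43801 = 50/1939 - 43801 = -84930089/1939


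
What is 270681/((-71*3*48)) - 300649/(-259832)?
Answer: -2802406259/110688432 ≈ -25.318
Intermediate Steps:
270681/((-71*3*48)) - 300649/(-259832) = 270681/((-213*48)) - 300649*(-1/259832) = 270681/(-10224) + 300649/259832 = 270681*(-1/10224) + 300649/259832 = -90227/3408 + 300649/259832 = -2802406259/110688432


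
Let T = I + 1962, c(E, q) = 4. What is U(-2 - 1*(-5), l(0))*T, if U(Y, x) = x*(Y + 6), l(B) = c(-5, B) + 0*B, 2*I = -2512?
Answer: 25416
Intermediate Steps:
I = -1256 (I = (1/2)*(-2512) = -1256)
l(B) = 4 (l(B) = 4 + 0*B = 4 + 0 = 4)
U(Y, x) = x*(6 + Y)
T = 706 (T = -1256 + 1962 = 706)
U(-2 - 1*(-5), l(0))*T = (4*(6 + (-2 - 1*(-5))))*706 = (4*(6 + (-2 + 5)))*706 = (4*(6 + 3))*706 = (4*9)*706 = 36*706 = 25416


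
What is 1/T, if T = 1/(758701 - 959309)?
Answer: -200608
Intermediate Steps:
T = -1/200608 (T = 1/(-200608) = -1/200608 ≈ -4.9848e-6)
1/T = 1/(-1/200608) = -200608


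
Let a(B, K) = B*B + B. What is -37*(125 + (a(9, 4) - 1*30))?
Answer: -6845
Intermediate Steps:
a(B, K) = B + B**2 (a(B, K) = B**2 + B = B + B**2)
-37*(125 + (a(9, 4) - 1*30)) = -37*(125 + (9*(1 + 9) - 1*30)) = -37*(125 + (9*10 - 30)) = -37*(125 + (90 - 30)) = -37*(125 + 60) = -37*185 = -6845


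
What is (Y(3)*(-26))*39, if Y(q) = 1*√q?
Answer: -1014*√3 ≈ -1756.3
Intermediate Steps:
Y(q) = √q
(Y(3)*(-26))*39 = (√3*(-26))*39 = -26*√3*39 = -1014*√3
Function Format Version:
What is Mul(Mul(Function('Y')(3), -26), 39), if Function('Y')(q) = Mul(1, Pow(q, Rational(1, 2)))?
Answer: Mul(-1014, Pow(3, Rational(1, 2))) ≈ -1756.3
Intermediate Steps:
Function('Y')(q) = Pow(q, Rational(1, 2))
Mul(Mul(Function('Y')(3), -26), 39) = Mul(Mul(Pow(3, Rational(1, 2)), -26), 39) = Mul(Mul(-26, Pow(3, Rational(1, 2))), 39) = Mul(-1014, Pow(3, Rational(1, 2)))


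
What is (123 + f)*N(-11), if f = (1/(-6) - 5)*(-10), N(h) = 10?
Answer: 5240/3 ≈ 1746.7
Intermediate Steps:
f = 155/3 (f = (-1/6 - 5)*(-10) = -31/6*(-10) = 155/3 ≈ 51.667)
(123 + f)*N(-11) = (123 + 155/3)*10 = (524/3)*10 = 5240/3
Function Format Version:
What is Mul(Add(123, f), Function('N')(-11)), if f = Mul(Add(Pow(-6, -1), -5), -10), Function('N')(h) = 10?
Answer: Rational(5240, 3) ≈ 1746.7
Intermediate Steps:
f = Rational(155, 3) (f = Mul(Add(Rational(-1, 6), -5), -10) = Mul(Rational(-31, 6), -10) = Rational(155, 3) ≈ 51.667)
Mul(Add(123, f), Function('N')(-11)) = Mul(Add(123, Rational(155, 3)), 10) = Mul(Rational(524, 3), 10) = Rational(5240, 3)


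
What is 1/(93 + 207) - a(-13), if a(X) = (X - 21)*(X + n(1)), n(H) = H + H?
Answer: -112199/300 ≈ -374.00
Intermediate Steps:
n(H) = 2*H
a(X) = (-21 + X)*(2 + X) (a(X) = (X - 21)*(X + 2*1) = (-21 + X)*(X + 2) = (-21 + X)*(2 + X))
1/(93 + 207) - a(-13) = 1/(93 + 207) - (-42 + (-13)² - 19*(-13)) = 1/300 - (-42 + 169 + 247) = 1/300 - 1*374 = 1/300 - 374 = -112199/300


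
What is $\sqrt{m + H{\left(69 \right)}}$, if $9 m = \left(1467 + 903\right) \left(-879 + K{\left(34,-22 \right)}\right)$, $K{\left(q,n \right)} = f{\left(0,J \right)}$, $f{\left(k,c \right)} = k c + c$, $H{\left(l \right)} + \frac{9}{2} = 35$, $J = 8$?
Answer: $\frac{i \sqrt{8255982}}{6} \approx 478.89 i$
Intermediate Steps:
$H{\left(l \right)} = \frac{61}{2}$ ($H{\left(l \right)} = - \frac{9}{2} + 35 = \frac{61}{2}$)
$f{\left(k,c \right)} = c + c k$ ($f{\left(k,c \right)} = c k + c = c + c k$)
$K{\left(q,n \right)} = 8$ ($K{\left(q,n \right)} = 8 \left(1 + 0\right) = 8 \cdot 1 = 8$)
$m = - \frac{688090}{3}$ ($m = \frac{\left(1467 + 903\right) \left(-879 + 8\right)}{9} = \frac{2370 \left(-871\right)}{9} = \frac{1}{9} \left(-2064270\right) = - \frac{688090}{3} \approx -2.2936 \cdot 10^{5}$)
$\sqrt{m + H{\left(69 \right)}} = \sqrt{- \frac{688090}{3} + \frac{61}{2}} = \sqrt{- \frac{1375997}{6}} = \frac{i \sqrt{8255982}}{6}$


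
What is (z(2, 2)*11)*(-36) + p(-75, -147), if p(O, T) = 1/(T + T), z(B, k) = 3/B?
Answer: -174637/294 ≈ -594.00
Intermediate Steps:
p(O, T) = 1/(2*T)
(z(2, 2)*11)*(-36) + p(-75, -147) = ((3/2)*11)*(-36) + (½)/(-147) = ((3*(½))*11)*(-36) + (½)*(-1/147) = ((3/2)*11)*(-36) - 1/294 = (33/2)*(-36) - 1/294 = -594 - 1/294 = -174637/294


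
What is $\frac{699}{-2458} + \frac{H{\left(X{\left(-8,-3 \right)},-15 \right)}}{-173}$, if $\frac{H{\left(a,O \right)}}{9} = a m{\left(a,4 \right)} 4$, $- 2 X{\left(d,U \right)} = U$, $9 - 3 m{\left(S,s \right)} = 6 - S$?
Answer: $- \frac{320025}{425234} \approx -0.75259$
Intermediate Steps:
$m{\left(S,s \right)} = 1 + \frac{S}{3}$ ($m{\left(S,s \right)} = 3 - \frac{6 - S}{3} = 3 + \left(-2 + \frac{S}{3}\right) = 1 + \frac{S}{3}$)
$X{\left(d,U \right)} = - \frac{U}{2}$
$H{\left(a,O \right)} = 36 a \left(1 + \frac{a}{3}\right)$ ($H{\left(a,O \right)} = 9 a \left(1 + \frac{a}{3}\right) 4 = 9 \cdot 4 a \left(1 + \frac{a}{3}\right) = 36 a \left(1 + \frac{a}{3}\right)$)
$\frac{699}{-2458} + \frac{H{\left(X{\left(-8,-3 \right)},-15 \right)}}{-173} = \frac{699}{-2458} + \frac{12 \left(\left(- \frac{1}{2}\right) \left(-3\right)\right) \left(3 - - \frac{3}{2}\right)}{-173} = 699 \left(- \frac{1}{2458}\right) + 12 \cdot \frac{3}{2} \left(3 + \frac{3}{2}\right) \left(- \frac{1}{173}\right) = - \frac{699}{2458} + 12 \cdot \frac{3}{2} \cdot \frac{9}{2} \left(- \frac{1}{173}\right) = - \frac{699}{2458} + 81 \left(- \frac{1}{173}\right) = - \frac{699}{2458} - \frac{81}{173} = - \frac{320025}{425234}$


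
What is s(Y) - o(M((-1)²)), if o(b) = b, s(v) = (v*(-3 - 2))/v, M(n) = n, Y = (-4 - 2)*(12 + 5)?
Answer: -6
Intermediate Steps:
Y = -102 (Y = -6*17 = -102)
s(v) = -5 (s(v) = (v*(-5))/v = (-5*v)/v = -5)
s(Y) - o(M((-1)²)) = -5 - 1*(-1)² = -5 - 1*1 = -5 - 1 = -6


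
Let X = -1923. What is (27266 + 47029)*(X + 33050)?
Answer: 2312580465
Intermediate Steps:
(27266 + 47029)*(X + 33050) = (27266 + 47029)*(-1923 + 33050) = 74295*31127 = 2312580465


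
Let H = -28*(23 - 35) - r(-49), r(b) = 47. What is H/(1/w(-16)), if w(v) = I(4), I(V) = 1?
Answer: 289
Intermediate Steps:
w(v) = 1
H = 289 (H = -28*(23 - 35) - 1*47 = -28*(-12) - 47 = 336 - 47 = 289)
H/(1/w(-16)) = 289/(1/1) = 289/1 = 289*1 = 289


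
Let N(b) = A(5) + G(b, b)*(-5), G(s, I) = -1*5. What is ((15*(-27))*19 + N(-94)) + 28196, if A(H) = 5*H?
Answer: 20551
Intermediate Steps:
G(s, I) = -5
N(b) = 50 (N(b) = 5*5 - 5*(-5) = 25 + 25 = 50)
((15*(-27))*19 + N(-94)) + 28196 = ((15*(-27))*19 + 50) + 28196 = (-405*19 + 50) + 28196 = (-7695 + 50) + 28196 = -7645 + 28196 = 20551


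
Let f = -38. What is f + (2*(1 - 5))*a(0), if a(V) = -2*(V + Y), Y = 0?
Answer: -38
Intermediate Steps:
a(V) = -2*V (a(V) = -2*(V + 0) = -2*V)
f + (2*(1 - 5))*a(0) = -38 + (2*(1 - 5))*(-2*0) = -38 + (2*(-4))*0 = -38 - 8*0 = -38 + 0 = -38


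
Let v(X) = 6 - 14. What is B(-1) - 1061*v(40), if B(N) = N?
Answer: 8487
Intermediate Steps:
v(X) = -8
B(-1) - 1061*v(40) = -1 - 1061*(-8) = -1 + 8488 = 8487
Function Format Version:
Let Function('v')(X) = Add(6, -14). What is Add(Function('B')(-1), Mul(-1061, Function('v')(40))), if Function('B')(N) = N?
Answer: 8487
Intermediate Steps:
Function('v')(X) = -8
Add(Function('B')(-1), Mul(-1061, Function('v')(40))) = Add(-1, Mul(-1061, -8)) = Add(-1, 8488) = 8487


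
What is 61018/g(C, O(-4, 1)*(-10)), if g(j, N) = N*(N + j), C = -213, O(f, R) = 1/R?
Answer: 30509/1115 ≈ 27.362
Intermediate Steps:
61018/g(C, O(-4, 1)*(-10)) = 61018/(((-10/1)*(-10/1 - 213))) = 61018/(((1*(-10))*(1*(-10) - 213))) = 61018/((-10*(-10 - 213))) = 61018/((-10*(-223))) = 61018/2230 = 61018*(1/2230) = 30509/1115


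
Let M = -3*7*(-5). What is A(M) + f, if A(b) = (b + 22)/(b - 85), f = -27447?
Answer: -548813/20 ≈ -27441.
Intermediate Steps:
M = 105 (M = -21*(-5) = 105)
A(b) = (22 + b)/(-85 + b)
A(M) + f = (22 + 105)/(-85 + 105) - 27447 = 127/20 - 27447 = -548813/20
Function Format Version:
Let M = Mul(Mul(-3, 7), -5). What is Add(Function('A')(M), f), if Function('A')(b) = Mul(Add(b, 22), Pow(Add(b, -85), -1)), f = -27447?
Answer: Rational(-548813, 20) ≈ -27441.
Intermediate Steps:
M = 105 (M = Mul(-21, -5) = 105)
Function('A')(b) = Mul(Pow(Add(-85, b), -1), Add(22, b)) (Function('A')(b) = Mul(Add(22, b), Pow(Add(-85, b), -1)) = Mul(Pow(Add(-85, b), -1), Add(22, b)))
Add(Function('A')(M), f) = Add(Mul(Pow(Add(-85, 105), -1), Add(22, 105)), -27447) = Add(Mul(Pow(20, -1), 127), -27447) = Add(Mul(Rational(1, 20), 127), -27447) = Add(Rational(127, 20), -27447) = Rational(-548813, 20)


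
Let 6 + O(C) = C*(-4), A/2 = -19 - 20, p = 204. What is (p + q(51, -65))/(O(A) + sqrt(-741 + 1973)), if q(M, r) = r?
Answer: 21267/46202 - 139*sqrt(77)/23101 ≈ 0.40751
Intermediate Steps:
A = -78 (A = 2*(-19 - 20) = 2*(-39) = -78)
O(C) = -6 - 4*C (O(C) = -6 + C*(-4) = -6 - 4*C)
(p + q(51, -65))/(O(A) + sqrt(-741 + 1973)) = (204 - 65)/((-6 - 4*(-78)) + sqrt(-741 + 1973)) = 139/((-6 + 312) + sqrt(1232)) = 139/(306 + 4*sqrt(77))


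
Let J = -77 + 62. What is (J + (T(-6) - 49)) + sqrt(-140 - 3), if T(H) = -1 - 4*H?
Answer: -41 + I*sqrt(143) ≈ -41.0 + 11.958*I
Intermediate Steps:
J = -15
(J + (T(-6) - 49)) + sqrt(-140 - 3) = (-15 + ((-1 - 4*(-6)) - 49)) + sqrt(-140 - 3) = (-15 + ((-1 + 24) - 49)) + sqrt(-143) = (-15 + (23 - 49)) + I*sqrt(143) = (-15 - 26) + I*sqrt(143) = -41 + I*sqrt(143)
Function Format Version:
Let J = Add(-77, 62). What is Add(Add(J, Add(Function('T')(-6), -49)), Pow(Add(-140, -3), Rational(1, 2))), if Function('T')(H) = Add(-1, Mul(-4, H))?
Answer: Add(-41, Mul(I, Pow(143, Rational(1, 2)))) ≈ Add(-41.000, Mul(11.958, I))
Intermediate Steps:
J = -15
Add(Add(J, Add(Function('T')(-6), -49)), Pow(Add(-140, -3), Rational(1, 2))) = Add(Add(-15, Add(Add(-1, Mul(-4, -6)), -49)), Pow(Add(-140, -3), Rational(1, 2))) = Add(Add(-15, Add(Add(-1, 24), -49)), Pow(-143, Rational(1, 2))) = Add(Add(-15, Add(23, -49)), Mul(I, Pow(143, Rational(1, 2)))) = Add(Add(-15, -26), Mul(I, Pow(143, Rational(1, 2)))) = Add(-41, Mul(I, Pow(143, Rational(1, 2))))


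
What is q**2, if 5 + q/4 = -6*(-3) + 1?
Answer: 3136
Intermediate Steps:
q = 56 (q = -20 + 4*(-6*(-3) + 1) = -20 + 4*(18 + 1) = -20 + 4*19 = -20 + 76 = 56)
q**2 = 56**2 = 3136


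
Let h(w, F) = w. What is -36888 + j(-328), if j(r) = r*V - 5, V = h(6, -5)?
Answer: -38861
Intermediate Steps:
V = 6
j(r) = -5 + 6*r (j(r) = r*6 - 5 = 6*r - 5 = -5 + 6*r)
-36888 + j(-328) = -36888 + (-5 + 6*(-328)) = -36888 + (-5 - 1968) = -36888 - 1973 = -38861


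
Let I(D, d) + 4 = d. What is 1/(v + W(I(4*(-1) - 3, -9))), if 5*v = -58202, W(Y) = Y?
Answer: -5/58267 ≈ -8.5812e-5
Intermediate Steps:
I(D, d) = -4 + d
v = -58202/5 (v = (1/5)*(-58202) = -58202/5 ≈ -11640.)
1/(v + W(I(4*(-1) - 3, -9))) = 1/(-58202/5 + (-4 - 9)) = 1/(-58202/5 - 13) = 1/(-58267/5) = -5/58267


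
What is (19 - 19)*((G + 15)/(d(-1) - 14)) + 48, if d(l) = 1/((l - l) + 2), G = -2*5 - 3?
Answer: 48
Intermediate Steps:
G = -13 (G = -10 - 3 = -13)
d(l) = ½ (d(l) = 1/(0 + 2) = 1/2 = ½)
(19 - 19)*((G + 15)/(d(-1) - 14)) + 48 = (19 - 19)*((-13 + 15)/(½ - 14)) + 48 = 0*(2/(-27/2)) + 48 = 0*(2*(-2/27)) + 48 = 0*(-4/27) + 48 = 0 + 48 = 48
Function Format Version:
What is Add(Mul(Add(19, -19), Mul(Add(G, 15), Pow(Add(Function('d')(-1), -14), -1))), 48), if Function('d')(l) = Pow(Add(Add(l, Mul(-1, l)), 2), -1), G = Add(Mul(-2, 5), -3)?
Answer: 48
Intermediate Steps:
G = -13 (G = Add(-10, -3) = -13)
Function('d')(l) = Rational(1, 2) (Function('d')(l) = Pow(Add(0, 2), -1) = Pow(2, -1) = Rational(1, 2))
Add(Mul(Add(19, -19), Mul(Add(G, 15), Pow(Add(Function('d')(-1), -14), -1))), 48) = Add(Mul(Add(19, -19), Mul(Add(-13, 15), Pow(Add(Rational(1, 2), -14), -1))), 48) = Add(Mul(0, Mul(2, Pow(Rational(-27, 2), -1))), 48) = Add(Mul(0, Mul(2, Rational(-2, 27))), 48) = Add(Mul(0, Rational(-4, 27)), 48) = Add(0, 48) = 48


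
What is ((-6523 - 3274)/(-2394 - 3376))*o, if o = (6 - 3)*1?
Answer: 29391/5770 ≈ 5.0938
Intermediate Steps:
o = 3 (o = 3*1 = 3)
((-6523 - 3274)/(-2394 - 3376))*o = ((-6523 - 3274)/(-2394 - 3376))*3 = -9797/(-5770)*3 = -9797*(-1/5770)*3 = (9797/5770)*3 = 29391/5770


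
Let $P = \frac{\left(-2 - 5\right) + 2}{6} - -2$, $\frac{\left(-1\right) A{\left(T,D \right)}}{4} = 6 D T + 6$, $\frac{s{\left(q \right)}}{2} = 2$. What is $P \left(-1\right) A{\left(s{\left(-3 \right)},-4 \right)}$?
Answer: $-420$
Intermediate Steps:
$s{\left(q \right)} = 4$ ($s{\left(q \right)} = 2 \cdot 2 = 4$)
$A{\left(T,D \right)} = -24 - 24 D T$ ($A{\left(T,D \right)} = - 4 \left(6 D T + 6\right) = - 4 \left(6 + 6 D T\right) = -24 - 24 D T$)
$P = \frac{7}{6}$ ($P = \left(-7 + 2\right) \frac{1}{6} + 2 = \left(-5\right) \frac{1}{6} + 2 = - \frac{5}{6} + 2 = \frac{7}{6} \approx 1.1667$)
$P \left(-1\right) A{\left(s{\left(-3 \right)},-4 \right)} = \frac{7}{6} \left(-1\right) \left(-24 - \left(-96\right) 4\right) = - \frac{7 \left(-24 + 384\right)}{6} = \left(- \frac{7}{6}\right) 360 = -420$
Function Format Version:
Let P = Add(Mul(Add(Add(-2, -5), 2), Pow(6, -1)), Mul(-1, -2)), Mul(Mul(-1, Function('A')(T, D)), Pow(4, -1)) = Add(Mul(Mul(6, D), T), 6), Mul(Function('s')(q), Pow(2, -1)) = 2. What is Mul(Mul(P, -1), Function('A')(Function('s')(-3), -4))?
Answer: -420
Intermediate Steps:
Function('s')(q) = 4 (Function('s')(q) = Mul(2, 2) = 4)
Function('A')(T, D) = Add(-24, Mul(-24, D, T)) (Function('A')(T, D) = Mul(-4, Add(Mul(Mul(6, D), T), 6)) = Mul(-4, Add(Mul(6, D, T), 6)) = Mul(-4, Add(6, Mul(6, D, T))) = Add(-24, Mul(-24, D, T)))
P = Rational(7, 6) (P = Add(Mul(Add(-7, 2), Rational(1, 6)), 2) = Add(Mul(-5, Rational(1, 6)), 2) = Add(Rational(-5, 6), 2) = Rational(7, 6) ≈ 1.1667)
Mul(Mul(P, -1), Function('A')(Function('s')(-3), -4)) = Mul(Mul(Rational(7, 6), -1), Add(-24, Mul(-24, -4, 4))) = Mul(Rational(-7, 6), Add(-24, 384)) = Mul(Rational(-7, 6), 360) = -420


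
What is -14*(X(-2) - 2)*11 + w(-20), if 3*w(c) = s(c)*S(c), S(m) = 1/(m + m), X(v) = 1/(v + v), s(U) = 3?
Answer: 13859/40 ≈ 346.48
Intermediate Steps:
X(v) = 1/(2*v)
S(m) = 1/(2*m)
w(c) = 1/(2*c) (w(c) = (3*(1/(2*c)))/3 = (3/(2*c))/3 = 1/(2*c))
-14*(X(-2) - 2)*11 + w(-20) = -14*((1/2)/(-2) - 2)*11 + (1/2)/(-20) = -14*((1/2)*(-1/2) - 2)*11 + (1/2)*(-1/20) = -14*(-1/4 - 2)*11 - 1/40 = -(-63)*11/2 - 1/40 = -14*(-99/4) - 1/40 = 693/2 - 1/40 = 13859/40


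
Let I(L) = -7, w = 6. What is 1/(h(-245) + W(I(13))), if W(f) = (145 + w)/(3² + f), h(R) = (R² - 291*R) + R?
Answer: 2/262301 ≈ 7.6248e-6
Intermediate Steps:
h(R) = R² - 290*R
W(f) = 151/(9 + f) (W(f) = (145 + 6)/(3² + f) = 151/(9 + f))
1/(h(-245) + W(I(13))) = 1/(-245*(-290 - 245) + 151/(9 - 7)) = 1/(-245*(-535) + 151/2) = 1/(131075 + 151*(½)) = 1/(131075 + 151/2) = 1/(262301/2) = 2/262301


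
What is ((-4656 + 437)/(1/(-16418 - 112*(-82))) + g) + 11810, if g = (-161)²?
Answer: 30557977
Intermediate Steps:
g = 25921
((-4656 + 437)/(1/(-16418 - 112*(-82))) + g) + 11810 = ((-4656 + 437)/(1/(-16418 - 112*(-82))) + 25921) + 11810 = (-4219/(1/(-16418 + 9184)) + 25921) + 11810 = (-4219/(1/(-7234)) + 25921) + 11810 = (-4219/(-1/7234) + 25921) + 11810 = (-4219*(-7234) + 25921) + 11810 = (30520246 + 25921) + 11810 = 30546167 + 11810 = 30557977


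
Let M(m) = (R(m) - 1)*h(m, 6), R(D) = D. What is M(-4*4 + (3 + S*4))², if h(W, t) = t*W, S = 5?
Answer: 63504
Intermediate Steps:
h(W, t) = W*t
M(m) = 6*m*(-1 + m) (M(m) = (m - 1)*(m*6) = (-1 + m)*(6*m) = 6*m*(-1 + m))
M(-4*4 + (3 + S*4))² = (6*(-4*4 + (3 + 5*4))*(-1 + (-4*4 + (3 + 5*4))))² = (6*(-16 + (3 + 20))*(-1 + (-16 + (3 + 20))))² = (6*(-16 + 23)*(-1 + (-16 + 23)))² = (6*7*(-1 + 7))² = (6*7*6)² = 252² = 63504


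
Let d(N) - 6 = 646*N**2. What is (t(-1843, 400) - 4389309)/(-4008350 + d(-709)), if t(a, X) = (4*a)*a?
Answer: 9197287/320723582 ≈ 0.028677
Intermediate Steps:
t(a, X) = 4*a**2
d(N) = 6 + 646*N**2
(t(-1843, 400) - 4389309)/(-4008350 + d(-709)) = (4*(-1843)**2 - 4389309)/(-4008350 + (6 + 646*(-709)**2)) = (4*3396649 - 4389309)/(-4008350 + (6 + 646*502681)) = (13586596 - 4389309)/(-4008350 + (6 + 324731926)) = 9197287/(-4008350 + 324731932) = 9197287/320723582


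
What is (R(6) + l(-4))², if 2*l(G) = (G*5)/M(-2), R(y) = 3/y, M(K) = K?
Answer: 121/4 ≈ 30.250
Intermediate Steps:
l(G) = -5*G/4 (l(G) = ((G*5)/(-2))/2 = ((5*G)*(-½))/2 = (-5*G/2)/2 = -5*G/4)
(R(6) + l(-4))² = (3/6 - 5/4*(-4))² = (3*(⅙) + 5)² = (½ + 5)² = (11/2)² = 121/4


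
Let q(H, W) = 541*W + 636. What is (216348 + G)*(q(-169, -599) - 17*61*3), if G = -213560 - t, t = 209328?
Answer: 67442332360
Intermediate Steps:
q(H, W) = 636 + 541*W
G = -422888 (G = -213560 - 1*209328 = -213560 - 209328 = -422888)
(216348 + G)*(q(-169, -599) - 17*61*3) = (216348 - 422888)*((636 + 541*(-599)) - 17*61*3) = -206540*((636 - 324059) - 1037*3) = -206540*(-323423 - 3111) = -206540*(-326534) = 67442332360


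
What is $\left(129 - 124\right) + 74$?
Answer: $79$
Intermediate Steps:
$\left(129 - 124\right) + 74 = 5 + 74 = 79$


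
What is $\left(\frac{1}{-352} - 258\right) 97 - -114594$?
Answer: $\frac{31527839}{352} \approx 89568.0$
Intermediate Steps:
$\left(\frac{1}{-352} - 258\right) 97 - -114594 = \left(- \frac{1}{352} - 258\right) 97 + 114594 = \left(- \frac{90817}{352}\right) 97 + 114594 = - \frac{8809249}{352} + 114594 = \frac{31527839}{352}$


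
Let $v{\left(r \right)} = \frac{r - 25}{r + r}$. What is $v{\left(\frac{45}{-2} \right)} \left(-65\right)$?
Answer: $- \frac{1235}{18} \approx -68.611$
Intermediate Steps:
$v{\left(r \right)} = \frac{-25 + r}{2 r}$
$v{\left(\frac{45}{-2} \right)} \left(-65\right) = \frac{-25 + \frac{45}{-2}}{2 \frac{45}{-2}} \left(-65\right) = \frac{-25 + 45 \left(- \frac{1}{2}\right)}{2 \cdot 45 \left(- \frac{1}{2}\right)} \left(-65\right) = \frac{-25 - \frac{45}{2}}{2 \left(- \frac{45}{2}\right)} \left(-65\right) = \frac{1}{2} \left(- \frac{2}{45}\right) \left(- \frac{95}{2}\right) \left(-65\right) = \frac{19}{18} \left(-65\right) = - \frac{1235}{18}$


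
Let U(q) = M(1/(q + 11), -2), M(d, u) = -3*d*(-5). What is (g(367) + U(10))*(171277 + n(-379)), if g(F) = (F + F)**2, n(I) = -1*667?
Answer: 643420981170/7 ≈ 9.1917e+10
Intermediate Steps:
n(I) = -667
g(F) = 4*F**2 (g(F) = (2*F)**2 = 4*F**2)
M(d, u) = 15*d
U(q) = 15/(11 + q) (U(q) = 15/(q + 11) = 15/(11 + q))
(g(367) + U(10))*(171277 + n(-379)) = (4*367**2 + 15/(11 + 10))*(171277 - 667) = (4*134689 + 15/21)*170610 = (538756 + 15*(1/21))*170610 = (538756 + 5/7)*170610 = (3771297/7)*170610 = 643420981170/7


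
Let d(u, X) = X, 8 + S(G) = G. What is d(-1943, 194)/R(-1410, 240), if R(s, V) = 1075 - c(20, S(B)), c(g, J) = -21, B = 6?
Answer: 97/548 ≈ 0.17701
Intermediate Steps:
S(G) = -8 + G
R(s, V) = 1096 (R(s, V) = 1075 - 1*(-21) = 1075 + 21 = 1096)
d(-1943, 194)/R(-1410, 240) = 194/1096 = 194*(1/1096) = 97/548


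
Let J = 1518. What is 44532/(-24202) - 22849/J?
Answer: -310295537/18369318 ≈ -16.892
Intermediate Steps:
44532/(-24202) - 22849/J = 44532/(-24202) - 22849/1518 = 44532*(-1/24202) - 22849*1/1518 = -22266/12101 - 22849/1518 = -310295537/18369318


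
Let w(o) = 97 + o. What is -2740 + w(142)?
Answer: -2501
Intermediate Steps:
-2740 + w(142) = -2740 + (97 + 142) = -2740 + 239 = -2501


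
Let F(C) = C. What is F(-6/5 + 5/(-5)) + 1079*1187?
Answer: 6403854/5 ≈ 1.2808e+6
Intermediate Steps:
F(-6/5 + 5/(-5)) + 1079*1187 = (-6/5 + 5/(-5)) + 1079*1187 = (-6*⅕ + 5*(-⅕)) + 1280773 = (-6/5 - 1) + 1280773 = -11/5 + 1280773 = 6403854/5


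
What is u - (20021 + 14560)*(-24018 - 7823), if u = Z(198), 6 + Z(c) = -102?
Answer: 1101093513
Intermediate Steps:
Z(c) = -108 (Z(c) = -6 - 102 = -108)
u = -108
u - (20021 + 14560)*(-24018 - 7823) = -108 - (20021 + 14560)*(-24018 - 7823) = -108 - 34581*(-31841) = -108 - 1*(-1101093621) = -108 + 1101093621 = 1101093513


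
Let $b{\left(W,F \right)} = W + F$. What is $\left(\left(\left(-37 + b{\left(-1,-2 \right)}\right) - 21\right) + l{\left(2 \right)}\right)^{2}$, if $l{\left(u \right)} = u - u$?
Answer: $3721$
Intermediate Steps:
$b{\left(W,F \right)} = F + W$
$l{\left(u \right)} = 0$
$\left(\left(\left(-37 + b{\left(-1,-2 \right)}\right) - 21\right) + l{\left(2 \right)}\right)^{2} = \left(\left(\left(-37 - 3\right) - 21\right) + 0\right)^{2} = \left(\left(-40 - 21\right) + 0\right)^{2} = \left(-61 + 0\right)^{2} = \left(-61\right)^{2} = 3721$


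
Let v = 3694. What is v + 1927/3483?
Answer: 12868129/3483 ≈ 3694.6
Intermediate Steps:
v + 1927/3483 = 3694 + 1927/3483 = 12868129/3483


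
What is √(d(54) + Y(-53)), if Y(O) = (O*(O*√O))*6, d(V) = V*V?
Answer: √(2916 + 16854*I*√53) ≈ 250.65 + 244.76*I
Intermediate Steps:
d(V) = V²
Y(O) = 6*O^(5/2) (Y(O) = (O*O^(3/2))*6 = O^(5/2)*6 = 6*O^(5/2))
√(d(54) + Y(-53)) = √(54² + 6*(-53)^(5/2)) = √(2916 + 6*(2809*I*√53)) = √(2916 + 16854*I*√53)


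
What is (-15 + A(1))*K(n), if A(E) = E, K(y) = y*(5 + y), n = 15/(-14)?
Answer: 825/14 ≈ 58.929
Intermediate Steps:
n = -15/14 (n = 15*(-1/14) = -15/14 ≈ -1.0714)
(-15 + A(1))*K(n) = (-15 + 1)*(-15*(5 - 15/14)/14) = -(-15)*55/14 = -14*(-825/196) = 825/14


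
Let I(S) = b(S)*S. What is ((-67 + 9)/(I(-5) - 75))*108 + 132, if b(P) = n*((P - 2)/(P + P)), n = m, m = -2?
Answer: 3810/17 ≈ 224.12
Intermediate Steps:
n = -2
b(P) = -(-2 + P)/P (b(P) = -2*(P - 2)/(P + P) = -2*(-2 + P)/(2*P) = -2*(-2 + P)*1/(2*P) = -(-2 + P)/P)
I(S) = 2 - S (I(S) = ((2 - S)/S)*S = 2 - S)
((-67 + 9)/(I(-5) - 75))*108 + 132 = ((-67 + 9)/((2 - 1*(-5)) - 75))*108 + 132 = -58/((2 + 5) - 75)*108 + 132 = -58/(7 - 75)*108 + 132 = -58/(-68)*108 + 132 = -58*(-1/68)*108 + 132 = (29/34)*108 + 132 = 1566/17 + 132 = 3810/17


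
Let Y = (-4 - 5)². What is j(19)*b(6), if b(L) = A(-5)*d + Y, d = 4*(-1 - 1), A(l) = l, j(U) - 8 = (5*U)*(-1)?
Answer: -10527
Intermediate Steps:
j(U) = 8 - 5*U (j(U) = 8 + (5*U)*(-1) = 8 - 5*U)
d = -8 (d = 4*(-2) = -8)
Y = 81 (Y = (-9)² = 81)
b(L) = 121 (b(L) = -5*(-8) + 81 = 40 + 81 = 121)
j(19)*b(6) = (8 - 5*19)*121 = (8 - 95)*121 = -87*121 = -10527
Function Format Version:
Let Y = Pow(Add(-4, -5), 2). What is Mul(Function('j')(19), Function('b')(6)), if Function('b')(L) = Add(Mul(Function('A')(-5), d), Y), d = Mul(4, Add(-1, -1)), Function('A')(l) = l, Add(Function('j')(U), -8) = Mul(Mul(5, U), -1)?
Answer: -10527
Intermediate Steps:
Function('j')(U) = Add(8, Mul(-5, U)) (Function('j')(U) = Add(8, Mul(Mul(5, U), -1)) = Add(8, Mul(-5, U)))
d = -8 (d = Mul(4, -2) = -8)
Y = 81 (Y = Pow(-9, 2) = 81)
Function('b')(L) = 121 (Function('b')(L) = Add(Mul(-5, -8), 81) = Add(40, 81) = 121)
Mul(Function('j')(19), Function('b')(6)) = Mul(Add(8, Mul(-5, 19)), 121) = Mul(Add(8, -95), 121) = Mul(-87, 121) = -10527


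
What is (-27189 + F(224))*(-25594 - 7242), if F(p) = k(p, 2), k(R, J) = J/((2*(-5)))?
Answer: 4463922856/5 ≈ 8.9278e+8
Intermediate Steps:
k(R, J) = -J/10 (k(R, J) = J/(-10) = J*(-⅒) = -J/10)
F(p) = -⅕ (F(p) = -⅒*2 = -⅕)
(-27189 + F(224))*(-25594 - 7242) = (-27189 - ⅕)*(-25594 - 7242) = -135946/5*(-32836) = 4463922856/5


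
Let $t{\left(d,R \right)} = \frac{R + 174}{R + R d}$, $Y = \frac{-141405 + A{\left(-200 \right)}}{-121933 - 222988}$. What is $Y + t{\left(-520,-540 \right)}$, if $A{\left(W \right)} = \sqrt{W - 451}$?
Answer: $\frac{6583987369}{16111259910} - \frac{i \sqrt{651}}{344921} \approx 0.40866 - 7.3973 \cdot 10^{-5} i$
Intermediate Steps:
$A{\left(W \right)} = \sqrt{-451 + W}$
$Y = \frac{141405}{344921} - \frac{i \sqrt{651}}{344921}$ ($Y = \frac{-141405 + \sqrt{-451 - 200}}{-121933 - 222988} = \frac{-141405 + \sqrt{-651}}{-344921} = \left(-141405 + i \sqrt{651}\right) \left(- \frac{1}{344921}\right) = \frac{141405}{344921} - \frac{i \sqrt{651}}{344921} \approx 0.40996 - 7.3973 \cdot 10^{-5} i$)
$t{\left(d,R \right)} = \frac{174 + R}{R + R d}$
$Y + t{\left(-520,-540 \right)} = \left(\frac{141405}{344921} - \frac{i \sqrt{651}}{344921}\right) + \frac{174 - 540}{\left(-540\right) \left(1 - 520\right)} = \left(\frac{141405}{344921} - \frac{i \sqrt{651}}{344921}\right) - \frac{1}{540} \frac{1}{-519} \left(-366\right) = \left(\frac{141405}{344921} - \frac{i \sqrt{651}}{344921}\right) - \left(- \frac{1}{280260}\right) \left(-366\right) = \left(\frac{141405}{344921} - \frac{i \sqrt{651}}{344921}\right) - \frac{61}{46710} = \frac{6583987369}{16111259910} - \frac{i \sqrt{651}}{344921}$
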